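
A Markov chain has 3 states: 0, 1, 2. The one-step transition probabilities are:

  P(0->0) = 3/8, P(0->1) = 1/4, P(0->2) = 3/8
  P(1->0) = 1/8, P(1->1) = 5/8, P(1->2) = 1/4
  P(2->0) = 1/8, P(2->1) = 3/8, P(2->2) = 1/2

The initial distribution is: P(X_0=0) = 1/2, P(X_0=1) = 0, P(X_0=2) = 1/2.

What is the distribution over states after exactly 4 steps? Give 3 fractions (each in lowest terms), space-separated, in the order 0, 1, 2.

Answer: 43/256 479/1024 373/1024

Derivation:
Propagating the distribution step by step (d_{t+1} = d_t * P):
d_0 = (0=1/2, 1=0, 2=1/2)
  d_1[0] = 1/2*3/8 + 0*1/8 + 1/2*1/8 = 1/4
  d_1[1] = 1/2*1/4 + 0*5/8 + 1/2*3/8 = 5/16
  d_1[2] = 1/2*3/8 + 0*1/4 + 1/2*1/2 = 7/16
d_1 = (0=1/4, 1=5/16, 2=7/16)
  d_2[0] = 1/4*3/8 + 5/16*1/8 + 7/16*1/8 = 3/16
  d_2[1] = 1/4*1/4 + 5/16*5/8 + 7/16*3/8 = 27/64
  d_2[2] = 1/4*3/8 + 5/16*1/4 + 7/16*1/2 = 25/64
d_2 = (0=3/16, 1=27/64, 2=25/64)
  d_3[0] = 3/16*3/8 + 27/64*1/8 + 25/64*1/8 = 11/64
  d_3[1] = 3/16*1/4 + 27/64*5/8 + 25/64*3/8 = 117/256
  d_3[2] = 3/16*3/8 + 27/64*1/4 + 25/64*1/2 = 95/256
d_3 = (0=11/64, 1=117/256, 2=95/256)
  d_4[0] = 11/64*3/8 + 117/256*1/8 + 95/256*1/8 = 43/256
  d_4[1] = 11/64*1/4 + 117/256*5/8 + 95/256*3/8 = 479/1024
  d_4[2] = 11/64*3/8 + 117/256*1/4 + 95/256*1/2 = 373/1024
d_4 = (0=43/256, 1=479/1024, 2=373/1024)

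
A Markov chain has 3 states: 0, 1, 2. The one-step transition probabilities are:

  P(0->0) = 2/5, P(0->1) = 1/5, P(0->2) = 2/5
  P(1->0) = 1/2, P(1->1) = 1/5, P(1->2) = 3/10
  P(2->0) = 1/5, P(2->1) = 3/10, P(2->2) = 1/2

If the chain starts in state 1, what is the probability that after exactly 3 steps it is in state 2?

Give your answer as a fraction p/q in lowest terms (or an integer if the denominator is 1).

Computing P^3 by repeated multiplication:
P^1 =
  0: [2/5, 1/5, 2/5]
  1: [1/2, 1/5, 3/10]
  2: [1/5, 3/10, 1/2]
P^2 =
  0: [17/50, 6/25, 21/50]
  1: [9/25, 23/100, 41/100]
  2: [33/100, 1/4, 21/50]
P^3 =
  0: [17/50, 121/500, 209/500]
  1: [341/1000, 241/1000, 209/500]
  2: [341/1000, 121/500, 417/1000]

(P^3)[1 -> 2] = 209/500

Answer: 209/500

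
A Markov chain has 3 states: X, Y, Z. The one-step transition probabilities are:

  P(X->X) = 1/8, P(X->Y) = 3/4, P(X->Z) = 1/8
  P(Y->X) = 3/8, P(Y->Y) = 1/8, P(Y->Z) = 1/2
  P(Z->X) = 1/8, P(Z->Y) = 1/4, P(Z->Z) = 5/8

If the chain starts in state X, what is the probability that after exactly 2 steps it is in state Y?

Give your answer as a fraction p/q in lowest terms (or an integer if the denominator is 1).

Answer: 7/32

Derivation:
Computing P^2 by repeated multiplication:
P^1 =
  X: [1/8, 3/4, 1/8]
  Y: [3/8, 1/8, 1/2]
  Z: [1/8, 1/4, 5/8]
P^2 =
  X: [5/16, 7/32, 15/32]
  Y: [5/32, 27/64, 27/64]
  Z: [3/16, 9/32, 17/32]

(P^2)[X -> Y] = 7/32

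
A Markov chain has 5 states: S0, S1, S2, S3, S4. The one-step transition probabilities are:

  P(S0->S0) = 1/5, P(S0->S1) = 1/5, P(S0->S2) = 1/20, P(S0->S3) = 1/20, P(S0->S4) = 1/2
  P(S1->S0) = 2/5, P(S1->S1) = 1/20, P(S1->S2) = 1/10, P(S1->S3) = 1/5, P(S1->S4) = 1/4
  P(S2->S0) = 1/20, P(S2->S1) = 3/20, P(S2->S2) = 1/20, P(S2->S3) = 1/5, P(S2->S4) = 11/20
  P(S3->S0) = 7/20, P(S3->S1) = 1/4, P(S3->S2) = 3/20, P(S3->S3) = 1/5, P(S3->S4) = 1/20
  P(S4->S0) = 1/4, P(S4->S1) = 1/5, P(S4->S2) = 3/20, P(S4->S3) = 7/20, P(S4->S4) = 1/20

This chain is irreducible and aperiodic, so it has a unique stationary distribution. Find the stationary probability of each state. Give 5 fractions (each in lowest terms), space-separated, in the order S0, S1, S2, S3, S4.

The stationary distribution satisfies pi = pi * P, i.e.:
  pi_S0 = 1/5*pi_S0 + 2/5*pi_S1 + 1/20*pi_S2 + 7/20*pi_S3 + 1/4*pi_S4
  pi_S1 = 1/5*pi_S0 + 1/20*pi_S1 + 3/20*pi_S2 + 1/4*pi_S3 + 1/5*pi_S4
  pi_S2 = 1/20*pi_S0 + 1/10*pi_S1 + 1/20*pi_S2 + 3/20*pi_S3 + 3/20*pi_S4
  pi_S3 = 1/20*pi_S0 + 1/5*pi_S1 + 1/5*pi_S2 + 1/5*pi_S3 + 7/20*pi_S4
  pi_S4 = 1/2*pi_S0 + 1/4*pi_S1 + 11/20*pi_S2 + 1/20*pi_S3 + 1/20*pi_S4
with normalization: pi_S0 + pi_S1 + pi_S2 + pi_S3 + pi_S4 = 1.

Using the first 4 balance equations plus normalization, the linear system A*pi = b is:
  [-4/5, 2/5, 1/20, 7/20, 1/4] . pi = 0
  [1/5, -19/20, 3/20, 1/4, 1/5] . pi = 0
  [1/20, 1/10, -19/20, 3/20, 3/20] . pi = 0
  [1/20, 1/5, 1/5, -4/5, 7/20] . pi = 0
  [1, 1, 1, 1, 1] . pi = 1

Solving yields:
  pi_S0 = 32436/123521
  pi_S1 = 21990/123521
  pi_S2 = 25791/247042
  pi_S3 = 49163/247042
  pi_S4 = 31618/123521

Verification (pi * P):
  32436/123521*1/5 + 21990/123521*2/5 + 25791/247042*1/20 + 49163/247042*7/20 + 31618/123521*1/4 = 32436/123521 = pi_S0  (ok)
  32436/123521*1/5 + 21990/123521*1/20 + 25791/247042*3/20 + 49163/247042*1/4 + 31618/123521*1/5 = 21990/123521 = pi_S1  (ok)
  32436/123521*1/20 + 21990/123521*1/10 + 25791/247042*1/20 + 49163/247042*3/20 + 31618/123521*3/20 = 25791/247042 = pi_S2  (ok)
  32436/123521*1/20 + 21990/123521*1/5 + 25791/247042*1/5 + 49163/247042*1/5 + 31618/123521*7/20 = 49163/247042 = pi_S3  (ok)
  32436/123521*1/2 + 21990/123521*1/4 + 25791/247042*11/20 + 49163/247042*1/20 + 31618/123521*1/20 = 31618/123521 = pi_S4  (ok)

Answer: 32436/123521 21990/123521 25791/247042 49163/247042 31618/123521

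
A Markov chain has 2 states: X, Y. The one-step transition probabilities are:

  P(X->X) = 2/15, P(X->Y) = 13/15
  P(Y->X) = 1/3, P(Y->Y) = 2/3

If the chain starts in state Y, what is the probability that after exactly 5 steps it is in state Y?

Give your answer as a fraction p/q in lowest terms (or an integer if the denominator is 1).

Answer: 1354/1875

Derivation:
Computing P^5 by repeated multiplication:
P^1 =
  X: [2/15, 13/15]
  Y: [1/3, 2/3]
P^2 =
  X: [23/75, 52/75]
  Y: [4/15, 11/15]
P^3 =
  X: [34/125, 91/125]
  Y: [7/25, 18/25]
P^4 =
  X: [523/1875, 1352/1875]
  Y: [104/375, 271/375]
P^5 =
  X: [2602/9375, 6773/9375]
  Y: [521/1875, 1354/1875]

(P^5)[Y -> Y] = 1354/1875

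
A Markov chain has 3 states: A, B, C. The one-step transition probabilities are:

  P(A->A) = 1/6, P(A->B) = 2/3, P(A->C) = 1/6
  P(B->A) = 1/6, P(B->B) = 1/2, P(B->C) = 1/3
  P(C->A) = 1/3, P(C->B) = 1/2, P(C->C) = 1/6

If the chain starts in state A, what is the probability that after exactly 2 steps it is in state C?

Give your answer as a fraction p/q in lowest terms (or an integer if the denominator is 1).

Computing P^2 by repeated multiplication:
P^1 =
  A: [1/6, 2/3, 1/6]
  B: [1/6, 1/2, 1/3]
  C: [1/3, 1/2, 1/6]
P^2 =
  A: [7/36, 19/36, 5/18]
  B: [2/9, 19/36, 1/4]
  C: [7/36, 5/9, 1/4]

(P^2)[A -> C] = 5/18

Answer: 5/18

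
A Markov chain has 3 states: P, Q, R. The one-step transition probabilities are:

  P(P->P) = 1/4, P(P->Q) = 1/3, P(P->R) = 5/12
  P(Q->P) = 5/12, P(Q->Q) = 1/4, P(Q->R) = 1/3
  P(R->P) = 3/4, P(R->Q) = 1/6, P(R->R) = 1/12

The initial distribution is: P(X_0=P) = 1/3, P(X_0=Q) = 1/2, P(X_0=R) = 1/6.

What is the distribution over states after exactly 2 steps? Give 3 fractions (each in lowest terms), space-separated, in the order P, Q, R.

Propagating the distribution step by step (d_{t+1} = d_t * P):
d_0 = (P=1/3, Q=1/2, R=1/6)
  d_1[P] = 1/3*1/4 + 1/2*5/12 + 1/6*3/4 = 5/12
  d_1[Q] = 1/3*1/3 + 1/2*1/4 + 1/6*1/6 = 19/72
  d_1[R] = 1/3*5/12 + 1/2*1/3 + 1/6*1/12 = 23/72
d_1 = (P=5/12, Q=19/72, R=23/72)
  d_2[P] = 5/12*1/4 + 19/72*5/12 + 23/72*3/4 = 49/108
  d_2[Q] = 5/12*1/3 + 19/72*1/4 + 23/72*1/6 = 223/864
  d_2[R] = 5/12*5/12 + 19/72*1/3 + 23/72*1/12 = 83/288
d_2 = (P=49/108, Q=223/864, R=83/288)

Answer: 49/108 223/864 83/288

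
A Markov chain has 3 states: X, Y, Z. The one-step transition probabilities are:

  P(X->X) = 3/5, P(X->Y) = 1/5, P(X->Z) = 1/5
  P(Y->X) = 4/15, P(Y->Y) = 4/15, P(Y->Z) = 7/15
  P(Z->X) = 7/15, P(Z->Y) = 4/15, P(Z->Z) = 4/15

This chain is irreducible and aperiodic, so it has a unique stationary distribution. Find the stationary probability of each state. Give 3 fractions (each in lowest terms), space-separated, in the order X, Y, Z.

Answer: 31/64 15/64 9/32

Derivation:
The stationary distribution satisfies pi = pi * P, i.e.:
  pi_X = 3/5*pi_X + 4/15*pi_Y + 7/15*pi_Z
  pi_Y = 1/5*pi_X + 4/15*pi_Y + 4/15*pi_Z
  pi_Z = 1/5*pi_X + 7/15*pi_Y + 4/15*pi_Z
with normalization: pi_X + pi_Y + pi_Z = 1.

Using the first 2 balance equations plus normalization, the linear system A*pi = b is:
  [-2/5, 4/15, 7/15] . pi = 0
  [1/5, -11/15, 4/15] . pi = 0
  [1, 1, 1] . pi = 1

Solving yields:
  pi_X = 31/64
  pi_Y = 15/64
  pi_Z = 9/32

Verification (pi * P):
  31/64*3/5 + 15/64*4/15 + 9/32*7/15 = 31/64 = pi_X  (ok)
  31/64*1/5 + 15/64*4/15 + 9/32*4/15 = 15/64 = pi_Y  (ok)
  31/64*1/5 + 15/64*7/15 + 9/32*4/15 = 9/32 = pi_Z  (ok)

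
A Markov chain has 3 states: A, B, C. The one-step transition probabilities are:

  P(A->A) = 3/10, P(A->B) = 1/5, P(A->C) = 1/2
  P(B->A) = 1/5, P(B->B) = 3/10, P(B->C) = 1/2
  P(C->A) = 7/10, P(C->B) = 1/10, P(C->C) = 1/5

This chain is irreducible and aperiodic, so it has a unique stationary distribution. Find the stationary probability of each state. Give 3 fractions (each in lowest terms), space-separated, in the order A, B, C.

Answer: 17/39 7/39 5/13

Derivation:
The stationary distribution satisfies pi = pi * P, i.e.:
  pi_A = 3/10*pi_A + 1/5*pi_B + 7/10*pi_C
  pi_B = 1/5*pi_A + 3/10*pi_B + 1/10*pi_C
  pi_C = 1/2*pi_A + 1/2*pi_B + 1/5*pi_C
with normalization: pi_A + pi_B + pi_C = 1.

Using the first 2 balance equations plus normalization, the linear system A*pi = b is:
  [-7/10, 1/5, 7/10] . pi = 0
  [1/5, -7/10, 1/10] . pi = 0
  [1, 1, 1] . pi = 1

Solving yields:
  pi_A = 17/39
  pi_B = 7/39
  pi_C = 5/13

Verification (pi * P):
  17/39*3/10 + 7/39*1/5 + 5/13*7/10 = 17/39 = pi_A  (ok)
  17/39*1/5 + 7/39*3/10 + 5/13*1/10 = 7/39 = pi_B  (ok)
  17/39*1/2 + 7/39*1/2 + 5/13*1/5 = 5/13 = pi_C  (ok)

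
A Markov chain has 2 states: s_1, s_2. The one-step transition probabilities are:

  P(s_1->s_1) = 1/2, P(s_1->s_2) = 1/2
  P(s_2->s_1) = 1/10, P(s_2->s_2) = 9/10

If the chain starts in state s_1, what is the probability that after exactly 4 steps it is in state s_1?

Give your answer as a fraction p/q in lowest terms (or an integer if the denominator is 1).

Computing P^4 by repeated multiplication:
P^1 =
  s_1: [1/2, 1/2]
  s_2: [1/10, 9/10]
P^2 =
  s_1: [3/10, 7/10]
  s_2: [7/50, 43/50]
P^3 =
  s_1: [11/50, 39/50]
  s_2: [39/250, 211/250]
P^4 =
  s_1: [47/250, 203/250]
  s_2: [203/1250, 1047/1250]

(P^4)[s_1 -> s_1] = 47/250

Answer: 47/250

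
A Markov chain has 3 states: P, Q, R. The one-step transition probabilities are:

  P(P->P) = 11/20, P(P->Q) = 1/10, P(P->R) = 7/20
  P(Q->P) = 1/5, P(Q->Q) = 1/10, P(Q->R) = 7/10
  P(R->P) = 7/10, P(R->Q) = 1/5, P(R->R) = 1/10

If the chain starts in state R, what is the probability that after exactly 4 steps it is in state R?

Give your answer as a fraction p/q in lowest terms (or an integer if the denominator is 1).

Answer: 26111/80000

Derivation:
Computing P^4 by repeated multiplication:
P^1 =
  P: [11/20, 1/10, 7/20]
  Q: [1/5, 1/10, 7/10]
  R: [7/10, 1/5, 1/10]
P^2 =
  P: [227/400, 27/200, 119/400]
  Q: [31/50, 17/100, 21/100]
  R: [99/200, 11/100, 79/200]
P^3 =
  P: [4379/8000, 519/4000, 2583/8000]
  Q: [261/500, 121/1000, 357/1000]
  R: [2283/4000, 279/2000, 1159/4000]
P^4 =
  P: [88483/160000, 10583/80000, 50351/160000]
  Q: [1403/2500, 1357/10000, 3031/10000]
  R: [43571/80000, 5159/40000, 26111/80000]

(P^4)[R -> R] = 26111/80000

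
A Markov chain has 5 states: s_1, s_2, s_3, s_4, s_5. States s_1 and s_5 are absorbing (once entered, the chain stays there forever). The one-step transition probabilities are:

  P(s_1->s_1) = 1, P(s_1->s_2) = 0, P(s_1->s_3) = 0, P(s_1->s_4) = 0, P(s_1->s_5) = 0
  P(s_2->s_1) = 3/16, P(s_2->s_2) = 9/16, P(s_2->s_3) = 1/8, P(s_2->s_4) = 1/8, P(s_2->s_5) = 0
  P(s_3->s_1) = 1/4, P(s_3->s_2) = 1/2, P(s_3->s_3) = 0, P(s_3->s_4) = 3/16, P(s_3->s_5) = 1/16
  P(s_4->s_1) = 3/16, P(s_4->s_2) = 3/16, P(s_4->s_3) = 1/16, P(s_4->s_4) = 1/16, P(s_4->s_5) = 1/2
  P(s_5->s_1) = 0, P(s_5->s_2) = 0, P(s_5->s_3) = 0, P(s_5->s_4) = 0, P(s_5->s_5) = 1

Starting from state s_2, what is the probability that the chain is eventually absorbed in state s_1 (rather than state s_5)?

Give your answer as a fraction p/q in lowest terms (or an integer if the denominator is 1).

Answer: 953/1289

Derivation:
Let a_i = P(absorbed in s_1 | start in state i).
Boundary conditions: a_s_1 = 1, a_s_5 = 0.
For each transient state i, a_i = sum_j P(i->j) * a_j:
  a_s_2 = 3/16*a_s_1 + 9/16*a_s_2 + 1/8*a_s_3 + 1/8*a_s_4 + 0*a_s_5
  a_s_3 = 1/4*a_s_1 + 1/2*a_s_2 + 0*a_s_3 + 3/16*a_s_4 + 1/16*a_s_5
  a_s_4 = 3/16*a_s_1 + 3/16*a_s_2 + 1/16*a_s_3 + 1/16*a_s_4 + 1/2*a_s_5

Substituting a_s_1 = 1 and a_s_5 = 0, rearrange to (I - Q) a = r where r[i] = P(i -> s_1):
  [7/16, -1/8, -1/8] . (a_s_2, a_s_3, a_s_4) = 3/16
  [-1/2, 1, -3/16] . (a_s_2, a_s_3, a_s_4) = 1/4
  [-3/16, -1/16, 15/16] . (a_s_2, a_s_3, a_s_4) = 3/16

Solving yields:
  a_s_2 = 953/1289
  a_s_3 = 894/1289
  a_s_4 = 508/1289

Starting state is s_2, so the absorption probability is a_s_2 = 953/1289.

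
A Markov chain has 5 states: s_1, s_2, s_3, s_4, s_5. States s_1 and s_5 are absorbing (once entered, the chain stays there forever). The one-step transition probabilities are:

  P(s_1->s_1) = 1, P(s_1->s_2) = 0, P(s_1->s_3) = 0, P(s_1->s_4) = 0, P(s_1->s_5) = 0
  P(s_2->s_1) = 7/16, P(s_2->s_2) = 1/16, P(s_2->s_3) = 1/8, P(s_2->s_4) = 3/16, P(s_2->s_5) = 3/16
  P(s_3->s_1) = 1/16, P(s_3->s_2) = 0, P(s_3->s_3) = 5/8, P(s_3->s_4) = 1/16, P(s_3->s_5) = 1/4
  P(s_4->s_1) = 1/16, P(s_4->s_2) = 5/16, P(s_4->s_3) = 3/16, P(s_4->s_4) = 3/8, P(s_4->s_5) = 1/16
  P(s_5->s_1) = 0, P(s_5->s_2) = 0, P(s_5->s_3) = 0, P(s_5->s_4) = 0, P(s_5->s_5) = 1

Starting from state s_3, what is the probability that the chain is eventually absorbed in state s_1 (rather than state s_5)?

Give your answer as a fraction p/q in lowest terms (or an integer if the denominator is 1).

Let a_i = P(absorbed in s_1 | start in state i).
Boundary conditions: a_s_1 = 1, a_s_5 = 0.
For each transient state i, a_i = sum_j P(i->j) * a_j:
  a_s_2 = 7/16*a_s_1 + 1/16*a_s_2 + 1/8*a_s_3 + 3/16*a_s_4 + 3/16*a_s_5
  a_s_3 = 1/16*a_s_1 + 0*a_s_2 + 5/8*a_s_3 + 1/16*a_s_4 + 1/4*a_s_5
  a_s_4 = 1/16*a_s_1 + 5/16*a_s_2 + 3/16*a_s_3 + 3/8*a_s_4 + 1/16*a_s_5

Substituting a_s_1 = 1 and a_s_5 = 0, rearrange to (I - Q) a = r where r[i] = P(i -> s_1):
  [15/16, -1/8, -3/16] . (a_s_2, a_s_3, a_s_4) = 7/16
  [0, 3/8, -1/16] . (a_s_2, a_s_3, a_s_4) = 1/16
  [-5/16, -3/16, 5/8] . (a_s_2, a_s_3, a_s_4) = 1/16

Solving yields:
  a_s_2 = 448/755
  a_s_3 = 37/151
  a_s_4 = 71/151

Starting state is s_3, so the absorption probability is a_s_3 = 37/151.

Answer: 37/151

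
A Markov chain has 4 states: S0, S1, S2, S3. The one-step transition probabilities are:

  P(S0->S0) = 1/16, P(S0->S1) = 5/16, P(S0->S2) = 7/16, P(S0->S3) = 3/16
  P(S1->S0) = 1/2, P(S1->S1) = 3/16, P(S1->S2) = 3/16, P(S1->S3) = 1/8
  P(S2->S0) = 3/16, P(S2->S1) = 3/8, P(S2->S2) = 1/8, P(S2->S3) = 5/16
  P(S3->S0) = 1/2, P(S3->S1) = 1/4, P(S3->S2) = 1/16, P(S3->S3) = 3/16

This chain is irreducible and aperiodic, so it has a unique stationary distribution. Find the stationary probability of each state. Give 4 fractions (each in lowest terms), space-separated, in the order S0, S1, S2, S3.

Answer: 269/899 251/899 201/899 178/899

Derivation:
The stationary distribution satisfies pi = pi * P, i.e.:
  pi_S0 = 1/16*pi_S0 + 1/2*pi_S1 + 3/16*pi_S2 + 1/2*pi_S3
  pi_S1 = 5/16*pi_S0 + 3/16*pi_S1 + 3/8*pi_S2 + 1/4*pi_S3
  pi_S2 = 7/16*pi_S0 + 3/16*pi_S1 + 1/8*pi_S2 + 1/16*pi_S3
  pi_S3 = 3/16*pi_S0 + 1/8*pi_S1 + 5/16*pi_S2 + 3/16*pi_S3
with normalization: pi_S0 + pi_S1 + pi_S2 + pi_S3 = 1.

Using the first 3 balance equations plus normalization, the linear system A*pi = b is:
  [-15/16, 1/2, 3/16, 1/2] . pi = 0
  [5/16, -13/16, 3/8, 1/4] . pi = 0
  [7/16, 3/16, -7/8, 1/16] . pi = 0
  [1, 1, 1, 1] . pi = 1

Solving yields:
  pi_S0 = 269/899
  pi_S1 = 251/899
  pi_S2 = 201/899
  pi_S3 = 178/899

Verification (pi * P):
  269/899*1/16 + 251/899*1/2 + 201/899*3/16 + 178/899*1/2 = 269/899 = pi_S0  (ok)
  269/899*5/16 + 251/899*3/16 + 201/899*3/8 + 178/899*1/4 = 251/899 = pi_S1  (ok)
  269/899*7/16 + 251/899*3/16 + 201/899*1/8 + 178/899*1/16 = 201/899 = pi_S2  (ok)
  269/899*3/16 + 251/899*1/8 + 201/899*5/16 + 178/899*3/16 = 178/899 = pi_S3  (ok)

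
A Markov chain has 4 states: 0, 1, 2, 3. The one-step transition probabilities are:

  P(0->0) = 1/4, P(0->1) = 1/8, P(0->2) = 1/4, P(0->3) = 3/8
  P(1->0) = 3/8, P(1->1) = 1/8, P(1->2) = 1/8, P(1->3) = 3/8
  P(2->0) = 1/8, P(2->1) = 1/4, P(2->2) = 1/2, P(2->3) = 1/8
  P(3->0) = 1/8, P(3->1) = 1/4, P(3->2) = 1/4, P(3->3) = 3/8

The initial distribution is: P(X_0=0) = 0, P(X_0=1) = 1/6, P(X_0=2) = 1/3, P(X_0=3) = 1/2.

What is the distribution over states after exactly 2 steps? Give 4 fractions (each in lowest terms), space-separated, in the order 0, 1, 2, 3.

Answer: 13/64 77/384 115/384 19/64

Derivation:
Propagating the distribution step by step (d_{t+1} = d_t * P):
d_0 = (0=0, 1=1/6, 2=1/3, 3=1/2)
  d_1[0] = 0*1/4 + 1/6*3/8 + 1/3*1/8 + 1/2*1/8 = 1/6
  d_1[1] = 0*1/8 + 1/6*1/8 + 1/3*1/4 + 1/2*1/4 = 11/48
  d_1[2] = 0*1/4 + 1/6*1/8 + 1/3*1/2 + 1/2*1/4 = 5/16
  d_1[3] = 0*3/8 + 1/6*3/8 + 1/3*1/8 + 1/2*3/8 = 7/24
d_1 = (0=1/6, 1=11/48, 2=5/16, 3=7/24)
  d_2[0] = 1/6*1/4 + 11/48*3/8 + 5/16*1/8 + 7/24*1/8 = 13/64
  d_2[1] = 1/6*1/8 + 11/48*1/8 + 5/16*1/4 + 7/24*1/4 = 77/384
  d_2[2] = 1/6*1/4 + 11/48*1/8 + 5/16*1/2 + 7/24*1/4 = 115/384
  d_2[3] = 1/6*3/8 + 11/48*3/8 + 5/16*1/8 + 7/24*3/8 = 19/64
d_2 = (0=13/64, 1=77/384, 2=115/384, 3=19/64)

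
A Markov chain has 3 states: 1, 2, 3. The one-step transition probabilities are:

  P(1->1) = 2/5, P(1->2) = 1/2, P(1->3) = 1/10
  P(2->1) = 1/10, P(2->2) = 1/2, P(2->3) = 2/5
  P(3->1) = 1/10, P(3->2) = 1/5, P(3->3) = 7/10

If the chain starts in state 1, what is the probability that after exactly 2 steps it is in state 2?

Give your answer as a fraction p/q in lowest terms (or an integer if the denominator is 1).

Answer: 47/100

Derivation:
Computing P^2 by repeated multiplication:
P^1 =
  1: [2/5, 1/2, 1/10]
  2: [1/10, 1/2, 2/5]
  3: [1/10, 1/5, 7/10]
P^2 =
  1: [11/50, 47/100, 31/100]
  2: [13/100, 19/50, 49/100]
  3: [13/100, 29/100, 29/50]

(P^2)[1 -> 2] = 47/100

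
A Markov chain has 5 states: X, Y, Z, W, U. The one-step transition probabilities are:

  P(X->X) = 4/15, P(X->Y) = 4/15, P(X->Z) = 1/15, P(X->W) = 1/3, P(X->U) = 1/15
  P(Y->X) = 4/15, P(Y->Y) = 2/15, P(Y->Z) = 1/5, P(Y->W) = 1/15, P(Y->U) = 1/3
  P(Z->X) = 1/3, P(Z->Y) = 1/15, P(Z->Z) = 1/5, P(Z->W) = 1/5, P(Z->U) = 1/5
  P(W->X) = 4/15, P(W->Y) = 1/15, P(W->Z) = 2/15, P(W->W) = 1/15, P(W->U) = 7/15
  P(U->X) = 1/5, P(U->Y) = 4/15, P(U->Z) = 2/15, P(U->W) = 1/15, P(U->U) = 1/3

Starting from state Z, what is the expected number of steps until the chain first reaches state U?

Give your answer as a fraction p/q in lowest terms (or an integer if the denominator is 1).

Let h_i = expected steps to first reach U from state i.
Boundary: h_U = 0.
First-step equations for the other states:
  h_X = 1 + 4/15*h_X + 4/15*h_Y + 1/15*h_Z + 1/3*h_W + 1/15*h_U
  h_Y = 1 + 4/15*h_X + 2/15*h_Y + 1/5*h_Z + 1/15*h_W + 1/3*h_U
  h_Z = 1 + 1/3*h_X + 1/15*h_Y + 1/5*h_Z + 1/5*h_W + 1/5*h_U
  h_W = 1 + 4/15*h_X + 1/15*h_Y + 2/15*h_Z + 1/15*h_W + 7/15*h_U

Substituting h_U = 0 and rearranging gives the linear system (I - Q) h = 1:
  [11/15, -4/15, -1/15, -1/3] . (h_X, h_Y, h_Z, h_W) = 1
  [-4/15, 13/15, -1/5, -1/15] . (h_X, h_Y, h_Z, h_W) = 1
  [-1/3, -1/15, 4/5, -1/5] . (h_X, h_Y, h_Z, h_W) = 1
  [-4/15, -1/15, -2/15, 14/15] . (h_X, h_Y, h_Z, h_W) = 1

Solving yields:
  h_X = 12501/2689
  h_Y = 10317/2689
  h_Z = 11643/2689
  h_W = 8853/2689

Starting state is Z, so the expected hitting time is h_Z = 11643/2689.

Answer: 11643/2689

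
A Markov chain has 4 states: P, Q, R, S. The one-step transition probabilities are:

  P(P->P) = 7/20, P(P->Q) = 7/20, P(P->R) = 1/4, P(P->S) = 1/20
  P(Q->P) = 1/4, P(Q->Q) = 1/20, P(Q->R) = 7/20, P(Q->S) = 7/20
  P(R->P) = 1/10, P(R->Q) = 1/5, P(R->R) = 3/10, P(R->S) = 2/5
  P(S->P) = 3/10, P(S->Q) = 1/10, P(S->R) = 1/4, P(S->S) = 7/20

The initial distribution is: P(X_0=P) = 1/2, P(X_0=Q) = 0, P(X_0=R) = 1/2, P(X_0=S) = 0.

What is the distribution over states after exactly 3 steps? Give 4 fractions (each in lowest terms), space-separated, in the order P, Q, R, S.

Propagating the distribution step by step (d_{t+1} = d_t * P):
d_0 = (P=1/2, Q=0, R=1/2, S=0)
  d_1[P] = 1/2*7/20 + 0*1/4 + 1/2*1/10 + 0*3/10 = 9/40
  d_1[Q] = 1/2*7/20 + 0*1/20 + 1/2*1/5 + 0*1/10 = 11/40
  d_1[R] = 1/2*1/4 + 0*7/20 + 1/2*3/10 + 0*1/4 = 11/40
  d_1[S] = 1/2*1/20 + 0*7/20 + 1/2*2/5 + 0*7/20 = 9/40
d_1 = (P=9/40, Q=11/40, R=11/40, S=9/40)
  d_2[P] = 9/40*7/20 + 11/40*1/4 + 11/40*1/10 + 9/40*3/10 = 97/400
  d_2[Q] = 9/40*7/20 + 11/40*1/20 + 11/40*1/5 + 9/40*1/10 = 17/100
  d_2[R] = 9/40*1/4 + 11/40*7/20 + 11/40*3/10 + 9/40*1/4 = 233/800
  d_2[S] = 9/40*1/20 + 11/40*7/20 + 11/40*2/5 + 9/40*7/20 = 237/800
d_2 = (P=97/400, Q=17/100, R=233/800, S=237/800)
  d_3[P] = 97/400*7/20 + 17/100*1/4 + 233/800*1/10 + 237/800*3/10 = 1963/8000
  d_3[Q] = 97/400*7/20 + 17/100*1/20 + 233/800*1/5 + 237/800*1/10 = 29/160
  d_3[R] = 97/400*1/4 + 17/100*7/20 + 233/800*3/10 + 237/800*1/4 = 901/3200
  d_3[S] = 97/400*1/20 + 17/100*7/20 + 233/800*2/5 + 237/800*7/20 = 4669/16000
d_3 = (P=1963/8000, Q=29/160, R=901/3200, S=4669/16000)

Answer: 1963/8000 29/160 901/3200 4669/16000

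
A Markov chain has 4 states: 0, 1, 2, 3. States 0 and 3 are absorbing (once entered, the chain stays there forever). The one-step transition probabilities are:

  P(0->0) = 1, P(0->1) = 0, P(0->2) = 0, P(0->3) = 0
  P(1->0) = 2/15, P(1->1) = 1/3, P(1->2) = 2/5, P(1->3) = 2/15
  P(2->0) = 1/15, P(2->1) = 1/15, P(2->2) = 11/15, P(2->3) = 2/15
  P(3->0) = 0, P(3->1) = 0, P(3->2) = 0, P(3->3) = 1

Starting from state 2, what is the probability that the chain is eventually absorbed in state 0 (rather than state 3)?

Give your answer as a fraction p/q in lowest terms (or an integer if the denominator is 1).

Answer: 6/17

Derivation:
Let a_i = P(absorbed in 0 | start in state i).
Boundary conditions: a_0 = 1, a_3 = 0.
For each transient state i, a_i = sum_j P(i->j) * a_j:
  a_1 = 2/15*a_0 + 1/3*a_1 + 2/5*a_2 + 2/15*a_3
  a_2 = 1/15*a_0 + 1/15*a_1 + 11/15*a_2 + 2/15*a_3

Substituting a_0 = 1 and a_3 = 0, rearrange to (I - Q) a = r where r[i] = P(i -> 0):
  [2/3, -2/5] . (a_1, a_2) = 2/15
  [-1/15, 4/15] . (a_1, a_2) = 1/15

Solving yields:
  a_1 = 7/17
  a_2 = 6/17

Starting state is 2, so the absorption probability is a_2 = 6/17.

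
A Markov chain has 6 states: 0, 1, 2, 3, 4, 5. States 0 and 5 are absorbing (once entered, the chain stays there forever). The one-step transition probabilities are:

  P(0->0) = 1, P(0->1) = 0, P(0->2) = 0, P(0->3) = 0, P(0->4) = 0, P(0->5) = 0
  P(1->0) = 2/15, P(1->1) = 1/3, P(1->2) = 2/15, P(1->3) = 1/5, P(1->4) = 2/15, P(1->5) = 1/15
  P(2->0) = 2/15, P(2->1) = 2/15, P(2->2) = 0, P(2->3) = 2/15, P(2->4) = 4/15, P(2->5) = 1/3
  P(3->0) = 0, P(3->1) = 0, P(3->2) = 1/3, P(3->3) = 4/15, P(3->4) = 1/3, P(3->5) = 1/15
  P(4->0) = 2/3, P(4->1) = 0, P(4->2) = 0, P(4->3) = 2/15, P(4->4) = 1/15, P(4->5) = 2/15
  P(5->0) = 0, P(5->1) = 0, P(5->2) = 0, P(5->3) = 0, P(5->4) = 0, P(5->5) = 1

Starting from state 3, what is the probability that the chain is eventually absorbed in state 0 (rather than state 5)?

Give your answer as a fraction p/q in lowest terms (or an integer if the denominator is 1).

Let a_i = P(absorbed in 0 | start in state i).
Boundary conditions: a_0 = 1, a_5 = 0.
For each transient state i, a_i = sum_j P(i->j) * a_j:
  a_1 = 2/15*a_0 + 1/3*a_1 + 2/15*a_2 + 1/5*a_3 + 2/15*a_4 + 1/15*a_5
  a_2 = 2/15*a_0 + 2/15*a_1 + 0*a_2 + 2/15*a_3 + 4/15*a_4 + 1/3*a_5
  a_3 = 0*a_0 + 0*a_1 + 1/3*a_2 + 4/15*a_3 + 1/3*a_4 + 1/15*a_5
  a_4 = 2/3*a_0 + 0*a_1 + 0*a_2 + 2/15*a_3 + 1/15*a_4 + 2/15*a_5

Substituting a_0 = 1 and a_5 = 0, rearrange to (I - Q) a = r where r[i] = P(i -> 0):
  [2/3, -2/15, -1/5, -2/15] . (a_1, a_2, a_3, a_4) = 2/15
  [-2/15, 1, -2/15, -4/15] . (a_1, a_2, a_3, a_4) = 2/15
  [0, -1/3, 11/15, -1/3] . (a_1, a_2, a_3, a_4) = 0
  [0, 0, -2/15, 14/15] . (a_1, a_2, a_3, a_4) = 2/3

Solving yields:
  a_1 = 6013/9382
  a_2 = 2399/4691
  a_3 = 2795/4691
  a_4 = 3750/4691

Starting state is 3, so the absorption probability is a_3 = 2795/4691.

Answer: 2795/4691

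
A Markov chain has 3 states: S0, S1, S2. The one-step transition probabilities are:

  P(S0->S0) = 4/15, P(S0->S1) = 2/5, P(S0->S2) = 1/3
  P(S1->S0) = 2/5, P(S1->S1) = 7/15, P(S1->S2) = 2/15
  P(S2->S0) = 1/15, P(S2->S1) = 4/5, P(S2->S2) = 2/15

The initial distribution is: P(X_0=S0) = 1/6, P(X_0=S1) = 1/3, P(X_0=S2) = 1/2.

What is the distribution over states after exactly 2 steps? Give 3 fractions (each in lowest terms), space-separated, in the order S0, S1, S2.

Propagating the distribution step by step (d_{t+1} = d_t * P):
d_0 = (S0=1/6, S1=1/3, S2=1/2)
  d_1[S0] = 1/6*4/15 + 1/3*2/5 + 1/2*1/15 = 19/90
  d_1[S1] = 1/6*2/5 + 1/3*7/15 + 1/2*4/5 = 28/45
  d_1[S2] = 1/6*1/3 + 1/3*2/15 + 1/2*2/15 = 1/6
d_1 = (S0=19/90, S1=28/45, S2=1/6)
  d_2[S0] = 19/90*4/15 + 28/45*2/5 + 1/6*1/15 = 427/1350
  d_2[S1] = 19/90*2/5 + 28/45*7/15 + 1/6*4/5 = 343/675
  d_2[S2] = 19/90*1/3 + 28/45*2/15 + 1/6*2/15 = 79/450
d_2 = (S0=427/1350, S1=343/675, S2=79/450)

Answer: 427/1350 343/675 79/450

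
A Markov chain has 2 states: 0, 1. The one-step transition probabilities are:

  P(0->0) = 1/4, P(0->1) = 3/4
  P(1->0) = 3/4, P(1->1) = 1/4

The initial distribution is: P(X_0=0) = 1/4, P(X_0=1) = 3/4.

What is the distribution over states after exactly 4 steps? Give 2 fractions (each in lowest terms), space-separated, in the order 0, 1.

Propagating the distribution step by step (d_{t+1} = d_t * P):
d_0 = (0=1/4, 1=3/4)
  d_1[0] = 1/4*1/4 + 3/4*3/4 = 5/8
  d_1[1] = 1/4*3/4 + 3/4*1/4 = 3/8
d_1 = (0=5/8, 1=3/8)
  d_2[0] = 5/8*1/4 + 3/8*3/4 = 7/16
  d_2[1] = 5/8*3/4 + 3/8*1/4 = 9/16
d_2 = (0=7/16, 1=9/16)
  d_3[0] = 7/16*1/4 + 9/16*3/4 = 17/32
  d_3[1] = 7/16*3/4 + 9/16*1/4 = 15/32
d_3 = (0=17/32, 1=15/32)
  d_4[0] = 17/32*1/4 + 15/32*3/4 = 31/64
  d_4[1] = 17/32*3/4 + 15/32*1/4 = 33/64
d_4 = (0=31/64, 1=33/64)

Answer: 31/64 33/64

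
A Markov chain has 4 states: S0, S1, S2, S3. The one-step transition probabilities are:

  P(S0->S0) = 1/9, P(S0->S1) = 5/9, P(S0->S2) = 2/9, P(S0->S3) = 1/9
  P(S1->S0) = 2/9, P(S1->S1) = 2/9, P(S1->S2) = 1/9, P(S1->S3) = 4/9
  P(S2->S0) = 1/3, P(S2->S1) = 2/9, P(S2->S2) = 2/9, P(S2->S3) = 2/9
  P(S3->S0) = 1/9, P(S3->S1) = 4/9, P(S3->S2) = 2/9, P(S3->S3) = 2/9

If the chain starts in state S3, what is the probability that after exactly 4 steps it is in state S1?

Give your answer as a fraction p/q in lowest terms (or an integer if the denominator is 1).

Answer: 250/729

Derivation:
Computing P^4 by repeated multiplication:
P^1 =
  S0: [1/9, 5/9, 2/9, 1/9]
  S1: [2/9, 2/9, 1/9, 4/9]
  S2: [1/3, 2/9, 2/9, 2/9]
  S3: [1/9, 4/9, 2/9, 2/9]
P^2 =
  S0: [2/9, 23/81, 13/81, 1/3]
  S1: [13/81, 32/81, 16/81, 20/81]
  S2: [5/27, 31/81, 16/81, 19/81]
  S3: [17/81, 25/81, 14/81, 25/81]
P^3 =
  S0: [130/729, 10/27, 139/729, 190/729]
  S1: [145/729, 241/729, 130/729, 71/243]
  S2: [16/81, 245/729, 131/729, 209/729]
  S3: [134/729, 263/729, 137/729, 65/243]
P^4 =
  S0: [1277/6561, 2228/6561, 44/243, 1868/6561]
  S1: [410/2187, 773/2187, 1217/6561, 1795/6561]
  S2: [412/2187, 2308/6561, 1213/6561, 1804/6561]
  S3: [422/2187, 250/729, 1195/6561, 1850/6561]

(P^4)[S3 -> S1] = 250/729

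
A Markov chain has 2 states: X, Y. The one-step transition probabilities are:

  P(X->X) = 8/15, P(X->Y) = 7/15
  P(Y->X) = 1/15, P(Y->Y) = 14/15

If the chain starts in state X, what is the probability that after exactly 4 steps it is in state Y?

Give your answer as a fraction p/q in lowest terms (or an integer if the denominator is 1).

Computing P^4 by repeated multiplication:
P^1 =
  X: [8/15, 7/15]
  Y: [1/15, 14/15]
P^2 =
  X: [71/225, 154/225]
  Y: [22/225, 203/225]
P^3 =
  X: [722/3375, 2653/3375]
  Y: [379/3375, 2996/3375]
P^4 =
  X: [8429/50625, 42196/50625]
  Y: [6028/50625, 44597/50625]

(P^4)[X -> Y] = 42196/50625

Answer: 42196/50625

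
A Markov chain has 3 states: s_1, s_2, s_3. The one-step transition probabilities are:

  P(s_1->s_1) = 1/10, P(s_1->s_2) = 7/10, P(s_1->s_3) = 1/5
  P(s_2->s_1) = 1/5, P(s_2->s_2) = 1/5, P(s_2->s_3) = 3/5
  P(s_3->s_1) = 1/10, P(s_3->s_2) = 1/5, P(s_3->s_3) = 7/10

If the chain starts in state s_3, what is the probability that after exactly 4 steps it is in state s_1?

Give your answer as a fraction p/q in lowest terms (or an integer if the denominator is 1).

Computing P^4 by repeated multiplication:
P^1 =
  s_1: [1/10, 7/10, 1/5]
  s_2: [1/5, 1/5, 3/5]
  s_3: [1/10, 1/5, 7/10]
P^2 =
  s_1: [17/100, 1/4, 29/50]
  s_2: [3/25, 3/10, 29/50]
  s_3: [3/25, 1/4, 63/100]
P^3 =
  s_1: [1/8, 57/200, 59/100]
  s_2: [13/100, 13/50, 61/100]
  s_3: [1/8, 13/50, 123/200]
P^4 =
  s_1: [257/2000, 21/80, 609/1000]
  s_2: [63/500, 53/200, 609/1000]
  s_3: [63/500, 21/80, 1223/2000]

(P^4)[s_3 -> s_1] = 63/500

Answer: 63/500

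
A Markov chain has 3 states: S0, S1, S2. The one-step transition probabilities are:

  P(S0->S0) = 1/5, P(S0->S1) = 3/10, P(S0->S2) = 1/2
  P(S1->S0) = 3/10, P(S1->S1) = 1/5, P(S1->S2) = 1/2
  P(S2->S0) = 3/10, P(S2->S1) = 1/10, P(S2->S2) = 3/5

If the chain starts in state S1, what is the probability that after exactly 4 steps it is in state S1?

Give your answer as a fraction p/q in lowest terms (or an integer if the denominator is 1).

Answer: 859/5000

Derivation:
Computing P^4 by repeated multiplication:
P^1 =
  S0: [1/5, 3/10, 1/2]
  S1: [3/10, 1/5, 1/2]
  S2: [3/10, 1/10, 3/5]
P^2 =
  S0: [7/25, 17/100, 11/20]
  S1: [27/100, 9/50, 11/20]
  S2: [27/100, 17/100, 14/25]
P^3 =
  S0: [34/125, 173/1000, 111/200]
  S1: [273/1000, 43/250, 111/200]
  S2: [273/1000, 171/1000, 139/250]
P^4 =
  S0: [341/1250, 1717/10000, 1111/2000]
  S1: [2727/10000, 859/5000, 1111/2000]
  S2: [2727/10000, 1717/10000, 1389/2500]

(P^4)[S1 -> S1] = 859/5000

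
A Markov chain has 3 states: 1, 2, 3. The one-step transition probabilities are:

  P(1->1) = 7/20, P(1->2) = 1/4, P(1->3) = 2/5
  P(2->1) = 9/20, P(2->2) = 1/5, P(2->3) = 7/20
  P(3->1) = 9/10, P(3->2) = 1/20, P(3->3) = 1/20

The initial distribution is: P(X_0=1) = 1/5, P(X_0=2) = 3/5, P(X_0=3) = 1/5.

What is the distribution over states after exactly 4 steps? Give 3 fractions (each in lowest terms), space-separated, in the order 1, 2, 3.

Propagating the distribution step by step (d_{t+1} = d_t * P):
d_0 = (1=1/5, 2=3/5, 3=1/5)
  d_1[1] = 1/5*7/20 + 3/5*9/20 + 1/5*9/10 = 13/25
  d_1[2] = 1/5*1/4 + 3/5*1/5 + 1/5*1/20 = 9/50
  d_1[3] = 1/5*2/5 + 3/5*7/20 + 1/5*1/20 = 3/10
d_1 = (1=13/25, 2=9/50, 3=3/10)
  d_2[1] = 13/25*7/20 + 9/50*9/20 + 3/10*9/10 = 533/1000
  d_2[2] = 13/25*1/4 + 9/50*1/5 + 3/10*1/20 = 181/1000
  d_2[3] = 13/25*2/5 + 9/50*7/20 + 3/10*1/20 = 143/500
d_2 = (1=533/1000, 2=181/1000, 3=143/500)
  d_3[1] = 533/1000*7/20 + 181/1000*9/20 + 143/500*9/10 = 2627/5000
  d_3[2] = 533/1000*1/4 + 181/1000*1/5 + 143/500*1/20 = 147/800
  d_3[3] = 533/1000*2/5 + 181/1000*7/20 + 143/500*1/20 = 5817/20000
d_3 = (1=2627/5000, 2=147/800, 3=5817/20000)
  d_4[1] = 2627/5000*7/20 + 147/800*9/20 + 5817/20000*9/10 = 211337/400000
  d_4[2] = 2627/5000*1/4 + 147/800*1/5 + 5817/20000*1/20 = 73057/400000
  d_4[3] = 2627/5000*2/5 + 147/800*7/20 + 5817/20000*1/20 = 57803/200000
d_4 = (1=211337/400000, 2=73057/400000, 3=57803/200000)

Answer: 211337/400000 73057/400000 57803/200000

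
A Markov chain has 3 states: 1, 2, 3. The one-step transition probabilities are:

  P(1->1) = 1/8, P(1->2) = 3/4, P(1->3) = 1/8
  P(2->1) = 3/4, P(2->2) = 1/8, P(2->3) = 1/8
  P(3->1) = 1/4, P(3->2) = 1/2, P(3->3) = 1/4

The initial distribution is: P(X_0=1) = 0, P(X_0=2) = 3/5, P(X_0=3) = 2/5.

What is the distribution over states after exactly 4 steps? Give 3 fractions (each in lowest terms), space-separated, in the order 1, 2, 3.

Propagating the distribution step by step (d_{t+1} = d_t * P):
d_0 = (1=0, 2=3/5, 3=2/5)
  d_1[1] = 0*1/8 + 3/5*3/4 + 2/5*1/4 = 11/20
  d_1[2] = 0*3/4 + 3/5*1/8 + 2/5*1/2 = 11/40
  d_1[3] = 0*1/8 + 3/5*1/8 + 2/5*1/4 = 7/40
d_1 = (1=11/20, 2=11/40, 3=7/40)
  d_2[1] = 11/20*1/8 + 11/40*3/4 + 7/40*1/4 = 51/160
  d_2[2] = 11/20*3/4 + 11/40*1/8 + 7/40*1/2 = 171/320
  d_2[3] = 11/20*1/8 + 11/40*1/8 + 7/40*1/4 = 47/320
d_2 = (1=51/160, 2=171/320, 3=47/320)
  d_3[1] = 51/160*1/8 + 171/320*3/4 + 47/320*1/4 = 611/1280
  d_3[2] = 51/160*3/4 + 171/320*1/8 + 47/320*1/2 = 971/2560
  d_3[3] = 51/160*1/8 + 171/320*1/8 + 47/320*1/4 = 367/2560
d_3 = (1=611/1280, 2=971/2560, 3=367/2560)
  d_4[1] = 611/1280*1/8 + 971/2560*3/4 + 367/2560*1/4 = 3891/10240
  d_4[2] = 611/1280*3/4 + 971/2560*1/8 + 367/2560*1/2 = 9771/20480
  d_4[3] = 611/1280*1/8 + 971/2560*1/8 + 367/2560*1/4 = 2927/20480
d_4 = (1=3891/10240, 2=9771/20480, 3=2927/20480)

Answer: 3891/10240 9771/20480 2927/20480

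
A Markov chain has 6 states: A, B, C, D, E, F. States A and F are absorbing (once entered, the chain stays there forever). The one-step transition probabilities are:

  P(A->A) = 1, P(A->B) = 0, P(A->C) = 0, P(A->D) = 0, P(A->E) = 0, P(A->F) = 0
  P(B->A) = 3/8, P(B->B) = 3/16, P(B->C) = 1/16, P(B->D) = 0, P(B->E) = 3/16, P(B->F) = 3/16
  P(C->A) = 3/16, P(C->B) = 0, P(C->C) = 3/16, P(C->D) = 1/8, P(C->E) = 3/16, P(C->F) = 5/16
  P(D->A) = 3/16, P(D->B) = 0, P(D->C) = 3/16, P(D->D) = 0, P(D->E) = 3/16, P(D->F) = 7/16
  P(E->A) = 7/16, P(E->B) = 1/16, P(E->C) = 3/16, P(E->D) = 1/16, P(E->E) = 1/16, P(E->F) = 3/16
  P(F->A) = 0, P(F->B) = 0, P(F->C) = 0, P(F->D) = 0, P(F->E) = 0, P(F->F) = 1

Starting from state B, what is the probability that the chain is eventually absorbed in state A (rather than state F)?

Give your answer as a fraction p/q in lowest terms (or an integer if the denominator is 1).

Let a_i = P(absorbed in A | start in state i).
Boundary conditions: a_A = 1, a_F = 0.
For each transient state i, a_i = sum_j P(i->j) * a_j:
  a_B = 3/8*a_A + 3/16*a_B + 1/16*a_C + 0*a_D + 3/16*a_E + 3/16*a_F
  a_C = 3/16*a_A + 0*a_B + 3/16*a_C + 1/8*a_D + 3/16*a_E + 5/16*a_F
  a_D = 3/16*a_A + 0*a_B + 3/16*a_C + 0*a_D + 3/16*a_E + 7/16*a_F
  a_E = 7/16*a_A + 1/16*a_B + 3/16*a_C + 1/16*a_D + 1/16*a_E + 3/16*a_F

Substituting a_A = 1 and a_F = 0, rearrange to (I - Q) a = r where r[i] = P(i -> A):
  [13/16, -1/16, 0, -3/16] . (a_B, a_C, a_D, a_E) = 3/8
  [0, 13/16, -1/8, -3/16] . (a_B, a_C, a_D, a_E) = 3/16
  [0, -3/16, 1, -3/16] . (a_B, a_C, a_D, a_E) = 3/16
  [-1/16, -3/16, -1/16, 15/16] . (a_B, a_C, a_D, a_E) = 7/16

Solving yields:
  a_B = 383/600
  a_C = 867/2000
  a_D = 289/750
  a_E = 11189/18000

Starting state is B, so the absorption probability is a_B = 383/600.

Answer: 383/600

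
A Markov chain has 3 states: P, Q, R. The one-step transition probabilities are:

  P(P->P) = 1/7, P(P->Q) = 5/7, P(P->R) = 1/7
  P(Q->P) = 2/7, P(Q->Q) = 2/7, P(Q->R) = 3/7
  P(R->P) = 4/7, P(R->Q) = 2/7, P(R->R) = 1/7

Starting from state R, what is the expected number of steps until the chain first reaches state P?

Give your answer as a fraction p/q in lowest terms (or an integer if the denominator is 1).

Answer: 49/24

Derivation:
Let h_i = expected steps to first reach P from state i.
Boundary: h_P = 0.
First-step equations for the other states:
  h_Q = 1 + 2/7*h_P + 2/7*h_Q + 3/7*h_R
  h_R = 1 + 4/7*h_P + 2/7*h_Q + 1/7*h_R

Substituting h_P = 0 and rearranging gives the linear system (I - Q) h = 1:
  [5/7, -3/7] . (h_Q, h_R) = 1
  [-2/7, 6/7] . (h_Q, h_R) = 1

Solving yields:
  h_Q = 21/8
  h_R = 49/24

Starting state is R, so the expected hitting time is h_R = 49/24.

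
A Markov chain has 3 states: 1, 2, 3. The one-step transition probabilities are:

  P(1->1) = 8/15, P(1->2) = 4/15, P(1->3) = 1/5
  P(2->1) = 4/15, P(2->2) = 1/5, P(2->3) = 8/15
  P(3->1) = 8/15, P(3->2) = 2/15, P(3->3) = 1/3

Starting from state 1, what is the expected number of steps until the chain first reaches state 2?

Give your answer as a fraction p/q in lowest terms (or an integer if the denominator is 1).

Let h_i = expected steps to first reach 2 from state i.
Boundary: h_2 = 0.
First-step equations for the other states:
  h_1 = 1 + 8/15*h_1 + 4/15*h_2 + 1/5*h_3
  h_3 = 1 + 8/15*h_1 + 2/15*h_2 + 1/3*h_3

Substituting h_2 = 0 and rearranging gives the linear system (I - Q) h = 1:
  [7/15, -1/5] . (h_1, h_3) = 1
  [-8/15, 2/3] . (h_1, h_3) = 1

Solving yields:
  h_1 = 195/46
  h_3 = 225/46

Starting state is 1, so the expected hitting time is h_1 = 195/46.

Answer: 195/46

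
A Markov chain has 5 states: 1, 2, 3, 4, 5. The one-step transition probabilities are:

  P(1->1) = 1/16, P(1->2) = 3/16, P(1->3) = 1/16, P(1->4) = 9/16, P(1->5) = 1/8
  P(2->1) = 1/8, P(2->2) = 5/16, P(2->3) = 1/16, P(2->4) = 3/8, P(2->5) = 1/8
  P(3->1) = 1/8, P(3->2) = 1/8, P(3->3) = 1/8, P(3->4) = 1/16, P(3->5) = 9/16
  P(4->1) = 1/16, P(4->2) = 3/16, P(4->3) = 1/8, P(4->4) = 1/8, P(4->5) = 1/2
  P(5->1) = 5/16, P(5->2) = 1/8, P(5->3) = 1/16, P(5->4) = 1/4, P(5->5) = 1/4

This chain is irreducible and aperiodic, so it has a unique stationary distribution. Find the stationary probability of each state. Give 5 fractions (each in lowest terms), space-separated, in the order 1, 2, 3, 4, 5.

Answer: 1302/8405 1569/8405 2138/25215 457/1681 7609/25215

Derivation:
The stationary distribution satisfies pi = pi * P, i.e.:
  pi_1 = 1/16*pi_1 + 1/8*pi_2 + 1/8*pi_3 + 1/16*pi_4 + 5/16*pi_5
  pi_2 = 3/16*pi_1 + 5/16*pi_2 + 1/8*pi_3 + 3/16*pi_4 + 1/8*pi_5
  pi_3 = 1/16*pi_1 + 1/16*pi_2 + 1/8*pi_3 + 1/8*pi_4 + 1/16*pi_5
  pi_4 = 9/16*pi_1 + 3/8*pi_2 + 1/16*pi_3 + 1/8*pi_4 + 1/4*pi_5
  pi_5 = 1/8*pi_1 + 1/8*pi_2 + 9/16*pi_3 + 1/2*pi_4 + 1/4*pi_5
with normalization: pi_1 + pi_2 + pi_3 + pi_4 + pi_5 = 1.

Using the first 4 balance equations plus normalization, the linear system A*pi = b is:
  [-15/16, 1/8, 1/8, 1/16, 5/16] . pi = 0
  [3/16, -11/16, 1/8, 3/16, 1/8] . pi = 0
  [1/16, 1/16, -7/8, 1/8, 1/16] . pi = 0
  [9/16, 3/8, 1/16, -7/8, 1/4] . pi = 0
  [1, 1, 1, 1, 1] . pi = 1

Solving yields:
  pi_1 = 1302/8405
  pi_2 = 1569/8405
  pi_3 = 2138/25215
  pi_4 = 457/1681
  pi_5 = 7609/25215

Verification (pi * P):
  1302/8405*1/16 + 1569/8405*1/8 + 2138/25215*1/8 + 457/1681*1/16 + 7609/25215*5/16 = 1302/8405 = pi_1  (ok)
  1302/8405*3/16 + 1569/8405*5/16 + 2138/25215*1/8 + 457/1681*3/16 + 7609/25215*1/8 = 1569/8405 = pi_2  (ok)
  1302/8405*1/16 + 1569/8405*1/16 + 2138/25215*1/8 + 457/1681*1/8 + 7609/25215*1/16 = 2138/25215 = pi_3  (ok)
  1302/8405*9/16 + 1569/8405*3/8 + 2138/25215*1/16 + 457/1681*1/8 + 7609/25215*1/4 = 457/1681 = pi_4  (ok)
  1302/8405*1/8 + 1569/8405*1/8 + 2138/25215*9/16 + 457/1681*1/2 + 7609/25215*1/4 = 7609/25215 = pi_5  (ok)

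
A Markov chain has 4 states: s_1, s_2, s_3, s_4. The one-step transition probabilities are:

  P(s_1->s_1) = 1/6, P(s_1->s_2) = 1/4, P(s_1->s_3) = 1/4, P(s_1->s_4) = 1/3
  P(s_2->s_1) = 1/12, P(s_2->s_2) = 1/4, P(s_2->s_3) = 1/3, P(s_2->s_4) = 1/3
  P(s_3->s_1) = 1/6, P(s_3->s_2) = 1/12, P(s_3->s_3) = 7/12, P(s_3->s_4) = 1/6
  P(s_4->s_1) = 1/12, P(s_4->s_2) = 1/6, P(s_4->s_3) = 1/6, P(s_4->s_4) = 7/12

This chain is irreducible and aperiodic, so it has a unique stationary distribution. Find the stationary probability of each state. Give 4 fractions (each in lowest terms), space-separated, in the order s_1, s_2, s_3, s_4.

Answer: 105/856 69/428 299/856 157/428

Derivation:
The stationary distribution satisfies pi = pi * P, i.e.:
  pi_s_1 = 1/6*pi_s_1 + 1/12*pi_s_2 + 1/6*pi_s_3 + 1/12*pi_s_4
  pi_s_2 = 1/4*pi_s_1 + 1/4*pi_s_2 + 1/12*pi_s_3 + 1/6*pi_s_4
  pi_s_3 = 1/4*pi_s_1 + 1/3*pi_s_2 + 7/12*pi_s_3 + 1/6*pi_s_4
  pi_s_4 = 1/3*pi_s_1 + 1/3*pi_s_2 + 1/6*pi_s_3 + 7/12*pi_s_4
with normalization: pi_s_1 + pi_s_2 + pi_s_3 + pi_s_4 = 1.

Using the first 3 balance equations plus normalization, the linear system A*pi = b is:
  [-5/6, 1/12, 1/6, 1/12] . pi = 0
  [1/4, -3/4, 1/12, 1/6] . pi = 0
  [1/4, 1/3, -5/12, 1/6] . pi = 0
  [1, 1, 1, 1] . pi = 1

Solving yields:
  pi_s_1 = 105/856
  pi_s_2 = 69/428
  pi_s_3 = 299/856
  pi_s_4 = 157/428

Verification (pi * P):
  105/856*1/6 + 69/428*1/12 + 299/856*1/6 + 157/428*1/12 = 105/856 = pi_s_1  (ok)
  105/856*1/4 + 69/428*1/4 + 299/856*1/12 + 157/428*1/6 = 69/428 = pi_s_2  (ok)
  105/856*1/4 + 69/428*1/3 + 299/856*7/12 + 157/428*1/6 = 299/856 = pi_s_3  (ok)
  105/856*1/3 + 69/428*1/3 + 299/856*1/6 + 157/428*7/12 = 157/428 = pi_s_4  (ok)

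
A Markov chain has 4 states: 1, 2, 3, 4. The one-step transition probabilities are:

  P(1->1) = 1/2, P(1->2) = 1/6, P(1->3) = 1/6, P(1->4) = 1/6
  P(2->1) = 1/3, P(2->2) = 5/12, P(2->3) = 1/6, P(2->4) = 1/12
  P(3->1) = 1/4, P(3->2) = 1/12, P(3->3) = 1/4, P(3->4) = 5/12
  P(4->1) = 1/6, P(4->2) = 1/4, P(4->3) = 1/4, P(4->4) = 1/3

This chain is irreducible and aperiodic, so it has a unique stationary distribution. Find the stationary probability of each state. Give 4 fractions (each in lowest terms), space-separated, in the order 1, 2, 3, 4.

Answer: 323/973 220/973 198/973 232/973

Derivation:
The stationary distribution satisfies pi = pi * P, i.e.:
  pi_1 = 1/2*pi_1 + 1/3*pi_2 + 1/4*pi_3 + 1/6*pi_4
  pi_2 = 1/6*pi_1 + 5/12*pi_2 + 1/12*pi_3 + 1/4*pi_4
  pi_3 = 1/6*pi_1 + 1/6*pi_2 + 1/4*pi_3 + 1/4*pi_4
  pi_4 = 1/6*pi_1 + 1/12*pi_2 + 5/12*pi_3 + 1/3*pi_4
with normalization: pi_1 + pi_2 + pi_3 + pi_4 = 1.

Using the first 3 balance equations plus normalization, the linear system A*pi = b is:
  [-1/2, 1/3, 1/4, 1/6] . pi = 0
  [1/6, -7/12, 1/12, 1/4] . pi = 0
  [1/6, 1/6, -3/4, 1/4] . pi = 0
  [1, 1, 1, 1] . pi = 1

Solving yields:
  pi_1 = 323/973
  pi_2 = 220/973
  pi_3 = 198/973
  pi_4 = 232/973

Verification (pi * P):
  323/973*1/2 + 220/973*1/3 + 198/973*1/4 + 232/973*1/6 = 323/973 = pi_1  (ok)
  323/973*1/6 + 220/973*5/12 + 198/973*1/12 + 232/973*1/4 = 220/973 = pi_2  (ok)
  323/973*1/6 + 220/973*1/6 + 198/973*1/4 + 232/973*1/4 = 198/973 = pi_3  (ok)
  323/973*1/6 + 220/973*1/12 + 198/973*5/12 + 232/973*1/3 = 232/973 = pi_4  (ok)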